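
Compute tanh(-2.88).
-0.9937

tanh(-2.88) = (e^(-2.88) - e^(2.88))/(e^(-2.88) + e^(2.88)) = -0.9937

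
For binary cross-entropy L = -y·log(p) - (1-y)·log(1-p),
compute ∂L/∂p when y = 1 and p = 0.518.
∂L/∂p = -1.931

∂L/∂p = -y/p + (1-y)/(1-p) = -1/0.518 + 0 = -1.931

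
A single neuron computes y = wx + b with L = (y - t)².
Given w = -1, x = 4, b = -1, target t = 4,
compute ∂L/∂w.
∂L/∂w = -72

y = wx + b = (-1)(4) + -1 = -5
∂L/∂y = 2(y - t) = 2(-5 - 4) = -18
∂y/∂w = x = 4
∂L/∂w = ∂L/∂y · ∂y/∂w = -18 × 4 = -72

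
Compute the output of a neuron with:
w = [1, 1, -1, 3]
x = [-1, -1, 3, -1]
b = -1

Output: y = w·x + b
y = -9

y = (1)(-1) + (1)(-1) + (-1)(3) + (3)(-1) + -1 = -9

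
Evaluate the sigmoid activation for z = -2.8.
0.05732

sigmoid(-2.8) = 1/(1 + e^(2.8)) = 1/(1 + 16.44) = 0.05732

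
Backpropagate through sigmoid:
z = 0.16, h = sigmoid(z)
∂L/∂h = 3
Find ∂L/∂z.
∂L/∂z = 0.7452

σ(0.16) = 0.5399
σ'(0.16) = σ(0.16)(1 - σ(0.16)) = 0.5399 × 0.4601 = 0.2484
∂L/∂z = ∂L/∂h · σ'(z) = 3 × 0.2484 = 0.7452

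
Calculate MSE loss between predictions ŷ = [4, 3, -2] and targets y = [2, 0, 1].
MSE = 7.333

MSE = (1/3)((4-2)² + (3-0)² + (-2-1)²) = (1/3)(4 + 9 + 9) = 7.333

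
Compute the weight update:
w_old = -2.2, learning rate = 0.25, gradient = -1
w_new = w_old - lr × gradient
w_new = -1.95

w_new = w - η·∂L/∂w = -2.2 - 0.25×(-1) = -2.2 - (-0.25) = -1.95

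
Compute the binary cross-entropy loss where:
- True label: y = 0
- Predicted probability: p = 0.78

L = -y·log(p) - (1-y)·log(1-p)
L = 1.514

L = -0·log(0.78) - 1·log(0.22) = -log(0.22) = 1.514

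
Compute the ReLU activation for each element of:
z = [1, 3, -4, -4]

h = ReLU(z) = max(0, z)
h = [1, 3, 0, 0]

ReLU applied element-wise: max(0,1)=1, max(0,3)=3, max(0,-4)=0, max(0,-4)=0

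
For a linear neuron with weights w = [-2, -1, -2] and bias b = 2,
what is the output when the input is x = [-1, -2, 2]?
y = 2

y = (-2)(-1) + (-1)(-2) + (-2)(2) + 2 = 2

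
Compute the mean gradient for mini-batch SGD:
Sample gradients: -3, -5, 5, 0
Average gradient = -0.75

Average = (1/4)(-3 + -5 + 5 + 0) = -3/4 = -0.75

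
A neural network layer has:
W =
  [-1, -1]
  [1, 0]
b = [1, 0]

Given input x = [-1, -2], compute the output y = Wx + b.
y = [4, -1]

Wx = [-1×-1 + -1×-2, 1×-1 + 0×-2]
   = [3, -1]
y = Wx + b = [3 + 1, -1 + 0] = [4, -1]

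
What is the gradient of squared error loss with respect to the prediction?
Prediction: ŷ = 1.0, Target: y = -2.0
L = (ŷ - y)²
∂L/∂ŷ = 6.0

∂L/∂ŷ = 2(ŷ - y) = 2(1.0 - -2.0) = 2(3.0) = 6.0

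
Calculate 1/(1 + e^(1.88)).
0.1324

sigmoid(-1.88) = 1/(1 + e^(1.88)) = 1/(1 + 6.554) = 0.1324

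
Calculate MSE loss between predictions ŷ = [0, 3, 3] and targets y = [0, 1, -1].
MSE = 6.667

MSE = (1/3)((0-0)² + (3-1)² + (3--1)²) = (1/3)(0 + 4 + 16) = 6.667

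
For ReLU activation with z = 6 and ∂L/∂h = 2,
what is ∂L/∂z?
∂L/∂z = 2

h = ReLU(6) = 6
Since z > 0: ∂h/∂z = 1
∂L/∂z = ∂L/∂h · ∂h/∂z = 2 × 1 = 2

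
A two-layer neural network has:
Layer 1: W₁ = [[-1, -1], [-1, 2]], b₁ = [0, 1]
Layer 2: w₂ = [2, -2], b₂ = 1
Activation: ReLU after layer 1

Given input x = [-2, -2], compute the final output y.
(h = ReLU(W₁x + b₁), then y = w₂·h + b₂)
y = 9

Layer 1 pre-activation: z₁ = [4, -1]
After ReLU: h = [4, 0]
Layer 2 output: y = 2×4 + -2×0 + 1 = 9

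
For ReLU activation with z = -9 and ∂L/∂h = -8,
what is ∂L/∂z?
∂L/∂z = 0

h = ReLU(-9) = 0
Since z < 0: ∂h/∂z = 0
∂L/∂z = ∂L/∂h · ∂h/∂z = -8 × 0 = 0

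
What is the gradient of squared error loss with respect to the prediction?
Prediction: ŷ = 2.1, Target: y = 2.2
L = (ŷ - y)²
∂L/∂ŷ = -0.2

∂L/∂ŷ = 2(ŷ - y) = 2(2.1 - 2.2) = 2(-0.1) = -0.2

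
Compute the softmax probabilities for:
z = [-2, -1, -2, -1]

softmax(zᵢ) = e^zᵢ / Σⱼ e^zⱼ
p = [0.1345, 0.3655, 0.1345, 0.3655]

exp(z) = [0.1353, 0.3679, 0.1353, 0.3679]
Sum = 1.006
p = [0.1345, 0.3655, 0.1345, 0.3655]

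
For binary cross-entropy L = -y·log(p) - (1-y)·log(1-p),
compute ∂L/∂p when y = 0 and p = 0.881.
∂L/∂p = 8.403

∂L/∂p = -y/p + (1-y)/(1-p) = 0 + 1/0.119 = 8.403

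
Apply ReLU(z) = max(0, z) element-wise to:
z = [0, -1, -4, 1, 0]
h = [0, 0, 0, 1, 0]

ReLU applied element-wise: max(0,0)=0, max(0,-1)=0, max(0,-4)=0, max(0,1)=1, max(0,0)=0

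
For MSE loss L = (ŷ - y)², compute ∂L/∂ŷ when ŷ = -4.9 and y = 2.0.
∂L/∂ŷ = -13.8

∂L/∂ŷ = 2(ŷ - y) = 2(-4.9 - 2.0) = 2(-6.9) = -13.8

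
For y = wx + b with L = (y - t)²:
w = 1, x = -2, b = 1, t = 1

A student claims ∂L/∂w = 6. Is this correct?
Incorrect

y = (1)(-2) + 1 = -1
∂L/∂y = 2(y - t) = 2(-1 - 1) = -4
∂y/∂w = x = -2
∂L/∂w = -4 × -2 = 8

Claimed value: 6
Incorrect: The correct gradient is 8.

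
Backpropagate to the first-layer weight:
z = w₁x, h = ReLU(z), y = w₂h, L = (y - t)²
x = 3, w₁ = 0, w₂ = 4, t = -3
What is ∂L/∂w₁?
∂L/∂w₁ = 0

Forward pass:
z = w₁x = 0×3 = 0
h = ReLU(0) = 0
y = w₂h = 4×0 = 0

Backward pass:
∂L/∂y = 2(y - t) = 2(0 - -3) = 6
∂y/∂h = w₂ = 4
∂h/∂z = 0 (ReLU derivative)
∂z/∂w₁ = x = 3

∂L/∂w₁ = 6 × 4 × 0 × 3 = 0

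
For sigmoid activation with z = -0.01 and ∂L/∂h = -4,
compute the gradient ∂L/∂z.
∂L/∂z = -1

σ(-0.01) = 0.4975
σ'(-0.01) = σ(-0.01)(1 - σ(-0.01)) = 0.4975 × 0.5025 = 0.25
∂L/∂z = ∂L/∂h · σ'(z) = -4 × 0.25 = -1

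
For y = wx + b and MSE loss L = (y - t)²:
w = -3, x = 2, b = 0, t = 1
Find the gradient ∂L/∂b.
∂L/∂b = -14

y = wx + b = (-3)(2) + 0 = -6
∂L/∂y = 2(y - t) = 2(-6 - 1) = -14
∂y/∂b = 1
∂L/∂b = ∂L/∂y · ∂y/∂b = -14 × 1 = -14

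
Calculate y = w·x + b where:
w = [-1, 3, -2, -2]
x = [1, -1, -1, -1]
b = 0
y = 0

y = (-1)(1) + (3)(-1) + (-2)(-1) + (-2)(-1) + 0 = 0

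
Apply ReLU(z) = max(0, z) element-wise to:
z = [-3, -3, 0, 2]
h = [0, 0, 0, 2]

ReLU applied element-wise: max(0,-3)=0, max(0,-3)=0, max(0,0)=0, max(0,2)=2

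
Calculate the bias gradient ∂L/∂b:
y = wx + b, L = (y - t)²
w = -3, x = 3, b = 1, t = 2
∂L/∂b = -20

y = wx + b = (-3)(3) + 1 = -8
∂L/∂y = 2(y - t) = 2(-8 - 2) = -20
∂y/∂b = 1
∂L/∂b = ∂L/∂y · ∂y/∂b = -20 × 1 = -20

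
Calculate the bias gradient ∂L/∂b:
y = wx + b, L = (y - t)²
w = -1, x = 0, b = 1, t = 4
∂L/∂b = -6

y = wx + b = (-1)(0) + 1 = 1
∂L/∂y = 2(y - t) = 2(1 - 4) = -6
∂y/∂b = 1
∂L/∂b = ∂L/∂y · ∂y/∂b = -6 × 1 = -6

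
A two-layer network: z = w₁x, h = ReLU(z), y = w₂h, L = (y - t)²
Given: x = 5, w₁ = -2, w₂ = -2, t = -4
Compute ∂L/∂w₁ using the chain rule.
∂L/∂w₁ = 0

Forward pass:
z = w₁x = -2×5 = -10
h = ReLU(-10) = 0
y = w₂h = -2×0 = 0

Backward pass:
∂L/∂y = 2(y - t) = 2(0 - -4) = 8
∂y/∂h = w₂ = -2
∂h/∂z = 0 (ReLU derivative)
∂z/∂w₁ = x = 5

∂L/∂w₁ = 8 × -2 × 0 × 5 = 0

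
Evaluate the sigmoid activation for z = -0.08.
0.48

sigmoid(-0.08) = 1/(1 + e^(0.08)) = 1/(1 + 1.083) = 0.48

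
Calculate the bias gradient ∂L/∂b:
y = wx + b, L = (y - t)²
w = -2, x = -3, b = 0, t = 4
∂L/∂b = 4

y = wx + b = (-2)(-3) + 0 = 6
∂L/∂y = 2(y - t) = 2(6 - 4) = 4
∂y/∂b = 1
∂L/∂b = ∂L/∂y · ∂y/∂b = 4 × 1 = 4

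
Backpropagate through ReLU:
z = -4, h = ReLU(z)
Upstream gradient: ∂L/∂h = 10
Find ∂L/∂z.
∂L/∂z = 0

h = ReLU(-4) = 0
Since z < 0: ∂h/∂z = 0
∂L/∂z = ∂L/∂h · ∂h/∂z = 10 × 0 = 0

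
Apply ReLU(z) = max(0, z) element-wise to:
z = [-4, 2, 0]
h = [0, 2, 0]

ReLU applied element-wise: max(0,-4)=0, max(0,2)=2, max(0,0)=0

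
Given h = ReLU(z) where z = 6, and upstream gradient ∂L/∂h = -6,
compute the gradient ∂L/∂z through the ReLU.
∂L/∂z = -6

h = ReLU(6) = 6
Since z > 0: ∂h/∂z = 1
∂L/∂z = ∂L/∂h · ∂h/∂z = -6 × 1 = -6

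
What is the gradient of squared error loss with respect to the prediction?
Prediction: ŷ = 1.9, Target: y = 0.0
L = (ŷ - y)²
∂L/∂ŷ = 3.8

∂L/∂ŷ = 2(ŷ - y) = 2(1.9 - 0.0) = 2(1.9) = 3.8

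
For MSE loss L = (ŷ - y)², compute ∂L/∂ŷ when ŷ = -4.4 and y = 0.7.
∂L/∂ŷ = -10.2

∂L/∂ŷ = 2(ŷ - y) = 2(-4.4 - 0.7) = 2(-5.1) = -10.2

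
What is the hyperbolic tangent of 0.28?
0.2729

tanh(0.28) = (e^(0.28) - e^(-0.28))/(e^(0.28) + e^(-0.28)) = 0.2729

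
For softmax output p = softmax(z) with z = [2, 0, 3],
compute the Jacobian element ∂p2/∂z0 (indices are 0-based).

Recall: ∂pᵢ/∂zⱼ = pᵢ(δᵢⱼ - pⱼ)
∂p2/∂z0 = -0.183

p = softmax(z) = [0.2595, 0.03512, 0.7054]
p2 = 0.7054, p0 = 0.2595

∂p2/∂z0 = -p2 × p0 = -0.7054 × 0.2595 = -0.183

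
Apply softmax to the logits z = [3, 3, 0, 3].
p = [0.3279, 0.3279, 0.0163, 0.3279]

exp(z) = [20.09, 20.09, 1, 20.09]
Sum = 61.26
p = [0.3279, 0.3279, 0.0163, 0.3279]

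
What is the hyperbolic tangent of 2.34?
0.9816

tanh(2.34) = (e^(2.34) - e^(-2.34))/(e^(2.34) + e^(-2.34)) = 0.9816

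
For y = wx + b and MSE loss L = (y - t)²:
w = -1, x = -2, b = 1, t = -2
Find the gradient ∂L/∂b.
∂L/∂b = 10

y = wx + b = (-1)(-2) + 1 = 3
∂L/∂y = 2(y - t) = 2(3 - -2) = 10
∂y/∂b = 1
∂L/∂b = ∂L/∂y · ∂y/∂b = 10 × 1 = 10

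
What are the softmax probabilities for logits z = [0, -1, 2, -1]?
p = [0.1096, 0.0403, 0.8098, 0.0403]

exp(z) = [1, 0.3679, 7.389, 0.3679]
Sum = 9.125
p = [0.1096, 0.0403, 0.8098, 0.0403]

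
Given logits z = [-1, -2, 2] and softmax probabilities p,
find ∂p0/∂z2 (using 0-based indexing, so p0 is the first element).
∂p0/∂z2 = -0.04364

p = softmax(z) = [0.04661, 0.01715, 0.9362]
p0 = 0.04661, p2 = 0.9362

∂p0/∂z2 = -p0 × p2 = -0.04661 × 0.9362 = -0.04364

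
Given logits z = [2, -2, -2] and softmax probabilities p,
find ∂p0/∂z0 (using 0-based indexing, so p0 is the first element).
∂p0/∂z0 = 0.03409

p = softmax(z) = [0.9647, 0.01767, 0.01767]
p0 = 0.9647

∂p0/∂z0 = p0(1 - p0) = 0.9647 × (1 - 0.9647) = 0.03409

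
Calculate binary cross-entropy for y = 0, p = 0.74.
L = 1.347

L = -0·log(0.74) - 1·log(0.26) = -log(0.26) = 1.347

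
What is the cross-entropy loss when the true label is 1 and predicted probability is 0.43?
L = 0.844

L = -1·log(0.43) - 0·log(0.57) = -log(0.43) = 0.844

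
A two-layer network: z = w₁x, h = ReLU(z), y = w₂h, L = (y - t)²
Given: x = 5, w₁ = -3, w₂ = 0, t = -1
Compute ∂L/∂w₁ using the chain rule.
∂L/∂w₁ = 0

Forward pass:
z = w₁x = -3×5 = -15
h = ReLU(-15) = 0
y = w₂h = 0×0 = 0

Backward pass:
∂L/∂y = 2(y - t) = 2(0 - -1) = 2
∂y/∂h = w₂ = 0
∂h/∂z = 0 (ReLU derivative)
∂z/∂w₁ = x = 5

∂L/∂w₁ = 2 × 0 × 0 × 5 = 0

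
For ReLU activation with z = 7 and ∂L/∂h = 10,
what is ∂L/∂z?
∂L/∂z = 10

h = ReLU(7) = 7
Since z > 0: ∂h/∂z = 1
∂L/∂z = ∂L/∂h · ∂h/∂z = 10 × 1 = 10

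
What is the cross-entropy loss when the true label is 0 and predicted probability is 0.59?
L = 0.8916

L = -0·log(0.59) - 1·log(0.41) = -log(0.41) = 0.8916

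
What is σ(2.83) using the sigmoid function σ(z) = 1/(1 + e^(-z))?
0.9443

sigmoid(2.83) = 1/(1 + e^(-2.83)) = 1/(1 + 0.05901) = 0.9443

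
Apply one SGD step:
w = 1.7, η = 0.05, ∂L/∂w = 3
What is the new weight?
w_new = 1.55

w_new = w - η·∂L/∂w = 1.7 - 0.05×(3) = 1.7 - (0.15) = 1.55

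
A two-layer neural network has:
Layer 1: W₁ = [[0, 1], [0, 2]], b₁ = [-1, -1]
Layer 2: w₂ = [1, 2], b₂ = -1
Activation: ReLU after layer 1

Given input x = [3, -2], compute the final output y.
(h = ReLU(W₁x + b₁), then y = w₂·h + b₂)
y = -1

Layer 1 pre-activation: z₁ = [-3, -5]
After ReLU: h = [0, 0]
Layer 2 output: y = 1×0 + 2×0 + -1 = -1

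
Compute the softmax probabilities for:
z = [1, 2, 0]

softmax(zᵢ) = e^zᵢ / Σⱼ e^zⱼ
p = [0.2447, 0.6652, 0.09]

exp(z) = [2.718, 7.389, 1]
Sum = 11.11
p = [0.2447, 0.6652, 0.09]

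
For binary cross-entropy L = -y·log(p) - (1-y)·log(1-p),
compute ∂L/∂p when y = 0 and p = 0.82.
∂L/∂p = 5.556

∂L/∂p = -y/p + (1-y)/(1-p) = 0 + 1/0.18 = 5.556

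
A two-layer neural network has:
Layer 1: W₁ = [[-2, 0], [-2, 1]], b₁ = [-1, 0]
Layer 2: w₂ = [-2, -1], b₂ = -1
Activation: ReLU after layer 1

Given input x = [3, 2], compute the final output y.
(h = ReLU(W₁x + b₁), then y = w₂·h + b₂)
y = -1

Layer 1 pre-activation: z₁ = [-7, -4]
After ReLU: h = [0, 0]
Layer 2 output: y = -2×0 + -1×0 + -1 = -1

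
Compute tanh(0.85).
0.6911

tanh(0.85) = (e^(0.85) - e^(-0.85))/(e^(0.85) + e^(-0.85)) = 0.6911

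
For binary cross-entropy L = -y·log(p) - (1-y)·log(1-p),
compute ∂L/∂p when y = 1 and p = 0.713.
∂L/∂p = -1.403

∂L/∂p = -y/p + (1-y)/(1-p) = -1/0.713 + 0 = -1.403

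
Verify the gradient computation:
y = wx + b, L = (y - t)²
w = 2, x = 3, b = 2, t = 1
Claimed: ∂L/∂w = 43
Incorrect

y = (2)(3) + 2 = 8
∂L/∂y = 2(y - t) = 2(8 - 1) = 14
∂y/∂w = x = 3
∂L/∂w = 14 × 3 = 42

Claimed value: 43
Incorrect: The correct gradient is 42.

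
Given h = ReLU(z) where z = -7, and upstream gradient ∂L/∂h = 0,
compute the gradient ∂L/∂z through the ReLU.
∂L/∂z = 0

h = ReLU(-7) = 0
Since z < 0: ∂h/∂z = 0
∂L/∂z = ∂L/∂h · ∂h/∂z = 0 × 0 = 0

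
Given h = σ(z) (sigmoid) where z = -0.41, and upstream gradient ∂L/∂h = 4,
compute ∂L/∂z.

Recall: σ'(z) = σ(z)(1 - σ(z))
∂L/∂z = 0.9591

σ(-0.41) = 0.3989
σ'(-0.41) = σ(-0.41)(1 - σ(-0.41)) = 0.3989 × 0.6011 = 0.2398
∂L/∂z = ∂L/∂h · σ'(z) = 4 × 0.2398 = 0.9591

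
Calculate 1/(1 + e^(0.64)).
0.3452

sigmoid(-0.64) = 1/(1 + e^(0.64)) = 1/(1 + 1.896) = 0.3452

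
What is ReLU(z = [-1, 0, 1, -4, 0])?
h = [0, 0, 1, 0, 0]

ReLU applied element-wise: max(0,-1)=0, max(0,0)=0, max(0,1)=1, max(0,-4)=0, max(0,0)=0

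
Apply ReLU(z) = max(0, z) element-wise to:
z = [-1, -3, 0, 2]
h = [0, 0, 0, 2]

ReLU applied element-wise: max(0,-1)=0, max(0,-3)=0, max(0,0)=0, max(0,2)=2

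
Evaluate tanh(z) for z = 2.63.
0.9897

tanh(2.63) = (e^(2.63) - e^(-2.63))/(e^(2.63) + e^(-2.63)) = 0.9897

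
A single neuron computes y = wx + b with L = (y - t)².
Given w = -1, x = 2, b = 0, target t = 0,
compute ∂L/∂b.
∂L/∂b = -4

y = wx + b = (-1)(2) + 0 = -2
∂L/∂y = 2(y - t) = 2(-2 - 0) = -4
∂y/∂b = 1
∂L/∂b = ∂L/∂y · ∂y/∂b = -4 × 1 = -4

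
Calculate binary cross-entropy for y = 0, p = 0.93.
L = 2.659

L = -0·log(0.93) - 1·log(0.07) = -log(0.07) = 2.659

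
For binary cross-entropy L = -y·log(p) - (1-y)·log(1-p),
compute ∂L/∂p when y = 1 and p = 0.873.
∂L/∂p = -1.145

∂L/∂p = -y/p + (1-y)/(1-p) = -1/0.873 + 0 = -1.145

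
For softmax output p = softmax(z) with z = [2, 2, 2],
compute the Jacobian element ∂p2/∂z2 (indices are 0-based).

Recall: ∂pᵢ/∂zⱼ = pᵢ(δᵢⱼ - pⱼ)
∂p2/∂z2 = 0.2222

p = softmax(z) = [0.3333, 0.3333, 0.3333]
p2 = 0.3333

∂p2/∂z2 = p2(1 - p2) = 0.3333 × (1 - 0.3333) = 0.2222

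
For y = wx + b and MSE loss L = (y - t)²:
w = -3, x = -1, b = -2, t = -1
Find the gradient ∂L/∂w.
∂L/∂w = -4

y = wx + b = (-3)(-1) + -2 = 1
∂L/∂y = 2(y - t) = 2(1 - -1) = 4
∂y/∂w = x = -1
∂L/∂w = ∂L/∂y · ∂y/∂w = 4 × -1 = -4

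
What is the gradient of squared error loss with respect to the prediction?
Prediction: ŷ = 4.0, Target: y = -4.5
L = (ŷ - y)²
∂L/∂ŷ = 17.0

∂L/∂ŷ = 2(ŷ - y) = 2(4.0 - -4.5) = 2(8.5) = 17.0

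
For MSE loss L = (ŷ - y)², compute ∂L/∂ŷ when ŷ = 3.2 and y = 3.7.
∂L/∂ŷ = -1.0

∂L/∂ŷ = 2(ŷ - y) = 2(3.2 - 3.7) = 2(-0.5) = -1.0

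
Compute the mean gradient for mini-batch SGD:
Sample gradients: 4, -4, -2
Average gradient = -0.6667

Average = (1/3)(4 + -4 + -2) = -2/3 = -0.6667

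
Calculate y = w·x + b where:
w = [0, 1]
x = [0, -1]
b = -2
y = -3

y = (0)(0) + (1)(-1) + -2 = -3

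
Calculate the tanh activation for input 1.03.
0.7739

tanh(1.03) = (e^(1.03) - e^(-1.03))/(e^(1.03) + e^(-1.03)) = 0.7739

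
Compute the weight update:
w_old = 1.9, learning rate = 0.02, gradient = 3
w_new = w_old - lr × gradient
w_new = 1.84

w_new = w - η·∂L/∂w = 1.9 - 0.02×(3) = 1.9 - (0.06) = 1.84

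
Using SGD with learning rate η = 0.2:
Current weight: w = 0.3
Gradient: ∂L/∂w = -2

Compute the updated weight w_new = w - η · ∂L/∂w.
w_new = 0.7

w_new = w - η·∂L/∂w = 0.3 - 0.2×(-2) = 0.3 - (-0.4) = 0.7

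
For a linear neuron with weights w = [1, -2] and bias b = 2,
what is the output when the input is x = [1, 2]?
y = -1

y = (1)(1) + (-2)(2) + 2 = -1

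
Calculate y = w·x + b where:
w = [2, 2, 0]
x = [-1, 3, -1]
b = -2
y = 2

y = (2)(-1) + (2)(3) + (0)(-1) + -2 = 2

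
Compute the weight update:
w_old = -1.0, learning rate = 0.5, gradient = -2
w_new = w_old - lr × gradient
w_new = 0

w_new = w - η·∂L/∂w = -1.0 - 0.5×(-2) = -1.0 - (-1) = 0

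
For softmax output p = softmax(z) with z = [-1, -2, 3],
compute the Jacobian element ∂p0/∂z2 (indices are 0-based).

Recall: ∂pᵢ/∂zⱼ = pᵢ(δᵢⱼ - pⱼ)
∂p0/∂z2 = -0.01743

p = softmax(z) = [0.01787, 0.006573, 0.9756]
p0 = 0.01787, p2 = 0.9756

∂p0/∂z2 = -p0 × p2 = -0.01787 × 0.9756 = -0.01743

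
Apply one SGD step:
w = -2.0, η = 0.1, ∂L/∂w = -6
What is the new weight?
w_new = -1.4

w_new = w - η·∂L/∂w = -2.0 - 0.1×(-6) = -2.0 - (-0.6) = -1.4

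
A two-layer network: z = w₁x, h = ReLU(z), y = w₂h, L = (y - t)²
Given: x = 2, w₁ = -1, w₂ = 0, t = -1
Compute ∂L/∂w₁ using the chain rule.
∂L/∂w₁ = 0

Forward pass:
z = w₁x = -1×2 = -2
h = ReLU(-2) = 0
y = w₂h = 0×0 = 0

Backward pass:
∂L/∂y = 2(y - t) = 2(0 - -1) = 2
∂y/∂h = w₂ = 0
∂h/∂z = 0 (ReLU derivative)
∂z/∂w₁ = x = 2

∂L/∂w₁ = 2 × 0 × 0 × 2 = 0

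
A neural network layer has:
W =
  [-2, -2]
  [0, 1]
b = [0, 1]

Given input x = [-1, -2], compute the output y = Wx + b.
y = [6, -1]

Wx = [-2×-1 + -2×-2, 0×-1 + 1×-2]
   = [6, -2]
y = Wx + b = [6 + 0, -2 + 1] = [6, -1]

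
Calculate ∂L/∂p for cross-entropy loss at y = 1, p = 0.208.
∂L/∂p = -4.808

∂L/∂p = -y/p + (1-y)/(1-p) = -1/0.208 + 0 = -4.808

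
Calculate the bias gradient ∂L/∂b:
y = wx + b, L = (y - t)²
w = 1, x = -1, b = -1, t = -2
∂L/∂b = 0

y = wx + b = (1)(-1) + -1 = -2
∂L/∂y = 2(y - t) = 2(-2 - -2) = 0
∂y/∂b = 1
∂L/∂b = ∂L/∂y · ∂y/∂b = 0 × 1 = 0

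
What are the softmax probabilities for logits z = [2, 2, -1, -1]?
p = [0.4763, 0.4763, 0.0237, 0.0237]

exp(z) = [7.389, 7.389, 0.3679, 0.3679]
Sum = 15.51
p = [0.4763, 0.4763, 0.0237, 0.0237]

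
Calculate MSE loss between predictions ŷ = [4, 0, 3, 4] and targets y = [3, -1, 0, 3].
MSE = 3

MSE = (1/4)((4-3)² + (0--1)² + (3-0)² + (4-3)²) = (1/4)(1 + 1 + 9 + 1) = 3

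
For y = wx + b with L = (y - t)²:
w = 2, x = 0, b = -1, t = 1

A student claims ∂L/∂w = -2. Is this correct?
Incorrect

y = (2)(0) + -1 = -1
∂L/∂y = 2(y - t) = 2(-1 - 1) = -4
∂y/∂w = x = 0
∂L/∂w = -4 × 0 = 0

Claimed value: -2
Incorrect: The correct gradient is 0.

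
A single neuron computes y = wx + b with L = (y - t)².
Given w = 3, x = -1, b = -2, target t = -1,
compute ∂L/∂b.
∂L/∂b = -8

y = wx + b = (3)(-1) + -2 = -5
∂L/∂y = 2(y - t) = 2(-5 - -1) = -8
∂y/∂b = 1
∂L/∂b = ∂L/∂y · ∂y/∂b = -8 × 1 = -8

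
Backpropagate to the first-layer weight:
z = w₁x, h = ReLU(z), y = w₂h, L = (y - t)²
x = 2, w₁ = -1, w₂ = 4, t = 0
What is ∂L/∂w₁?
∂L/∂w₁ = 0

Forward pass:
z = w₁x = -1×2 = -2
h = ReLU(-2) = 0
y = w₂h = 4×0 = 0

Backward pass:
∂L/∂y = 2(y - t) = 2(0 - 0) = 0
∂y/∂h = w₂ = 4
∂h/∂z = 0 (ReLU derivative)
∂z/∂w₁ = x = 2

∂L/∂w₁ = 0 × 4 × 0 × 2 = 0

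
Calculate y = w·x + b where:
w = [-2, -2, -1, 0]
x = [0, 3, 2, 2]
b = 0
y = -8

y = (-2)(0) + (-2)(3) + (-1)(2) + (0)(2) + 0 = -8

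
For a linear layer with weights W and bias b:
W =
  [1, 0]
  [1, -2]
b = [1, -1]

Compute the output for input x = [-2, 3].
y = [-1, -9]

Wx = [1×-2 + 0×3, 1×-2 + -2×3]
   = [-2, -8]
y = Wx + b = [-2 + 1, -8 + -1] = [-1, -9]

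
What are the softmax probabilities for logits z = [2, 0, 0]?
p = [0.787, 0.1065, 0.1065]

exp(z) = [7.389, 1, 1]
Sum = 9.389
p = [0.787, 0.1065, 0.1065]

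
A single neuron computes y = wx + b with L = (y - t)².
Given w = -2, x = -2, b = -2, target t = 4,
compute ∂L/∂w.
∂L/∂w = 8

y = wx + b = (-2)(-2) + -2 = 2
∂L/∂y = 2(y - t) = 2(2 - 4) = -4
∂y/∂w = x = -2
∂L/∂w = ∂L/∂y · ∂y/∂w = -4 × -2 = 8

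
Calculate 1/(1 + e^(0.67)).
0.3385

sigmoid(-0.67) = 1/(1 + e^(0.67)) = 1/(1 + 1.954) = 0.3385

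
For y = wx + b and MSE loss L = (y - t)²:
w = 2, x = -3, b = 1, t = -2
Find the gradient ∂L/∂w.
∂L/∂w = 18

y = wx + b = (2)(-3) + 1 = -5
∂L/∂y = 2(y - t) = 2(-5 - -2) = -6
∂y/∂w = x = -3
∂L/∂w = ∂L/∂y · ∂y/∂w = -6 × -3 = 18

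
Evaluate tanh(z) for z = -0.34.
-0.3275

tanh(-0.34) = (e^(-0.34) - e^(0.34))/(e^(-0.34) + e^(0.34)) = -0.3275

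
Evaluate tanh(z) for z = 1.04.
0.7779

tanh(1.04) = (e^(1.04) - e^(-1.04))/(e^(1.04) + e^(-1.04)) = 0.7779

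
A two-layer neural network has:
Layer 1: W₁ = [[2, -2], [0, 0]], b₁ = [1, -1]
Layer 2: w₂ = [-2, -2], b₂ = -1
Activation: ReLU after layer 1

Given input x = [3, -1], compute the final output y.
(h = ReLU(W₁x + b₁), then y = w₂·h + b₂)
y = -19

Layer 1 pre-activation: z₁ = [9, -1]
After ReLU: h = [9, 0]
Layer 2 output: y = -2×9 + -2×0 + -1 = -19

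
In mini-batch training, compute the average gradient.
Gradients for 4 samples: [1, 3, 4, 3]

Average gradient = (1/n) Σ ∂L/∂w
Average gradient = 2.75

Average = (1/4)(1 + 3 + 4 + 3) = 11/4 = 2.75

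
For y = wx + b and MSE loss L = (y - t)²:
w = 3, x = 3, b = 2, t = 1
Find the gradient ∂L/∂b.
∂L/∂b = 20

y = wx + b = (3)(3) + 2 = 11
∂L/∂y = 2(y - t) = 2(11 - 1) = 20
∂y/∂b = 1
∂L/∂b = ∂L/∂y · ∂y/∂b = 20 × 1 = 20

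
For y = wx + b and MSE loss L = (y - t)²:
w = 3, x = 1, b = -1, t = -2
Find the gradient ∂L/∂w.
∂L/∂w = 8

y = wx + b = (3)(1) + -1 = 2
∂L/∂y = 2(y - t) = 2(2 - -2) = 8
∂y/∂w = x = 1
∂L/∂w = ∂L/∂y · ∂y/∂w = 8 × 1 = 8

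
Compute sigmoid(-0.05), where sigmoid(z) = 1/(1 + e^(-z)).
0.4875

sigmoid(-0.05) = 1/(1 + e^(0.05)) = 1/(1 + 1.051) = 0.4875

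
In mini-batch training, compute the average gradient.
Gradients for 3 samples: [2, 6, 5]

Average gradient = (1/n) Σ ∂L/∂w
Average gradient = 4.333

Average = (1/3)(2 + 6 + 5) = 13/3 = 4.333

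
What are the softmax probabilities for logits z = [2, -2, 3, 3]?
p = [0.1549, 0.0028, 0.4211, 0.4211]

exp(z) = [7.389, 0.1353, 20.09, 20.09]
Sum = 47.7
p = [0.1549, 0.0028, 0.4211, 0.4211]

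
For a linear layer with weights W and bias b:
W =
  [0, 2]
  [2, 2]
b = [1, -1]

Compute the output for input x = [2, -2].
y = [-3, -1]

Wx = [0×2 + 2×-2, 2×2 + 2×-2]
   = [-4, 0]
y = Wx + b = [-4 + 1, 0 + -1] = [-3, -1]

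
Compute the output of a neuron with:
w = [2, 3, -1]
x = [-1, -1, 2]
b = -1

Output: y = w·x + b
y = -8

y = (2)(-1) + (3)(-1) + (-1)(2) + -1 = -8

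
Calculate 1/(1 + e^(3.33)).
0.03456

sigmoid(-3.33) = 1/(1 + e^(3.33)) = 1/(1 + 27.94) = 0.03456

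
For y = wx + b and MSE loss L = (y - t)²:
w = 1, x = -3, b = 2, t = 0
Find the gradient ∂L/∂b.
∂L/∂b = -2

y = wx + b = (1)(-3) + 2 = -1
∂L/∂y = 2(y - t) = 2(-1 - 0) = -2
∂y/∂b = 1
∂L/∂b = ∂L/∂y · ∂y/∂b = -2 × 1 = -2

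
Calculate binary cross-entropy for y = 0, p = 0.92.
L = 2.526

L = -0·log(0.92) - 1·log(0.08) = -log(0.08) = 2.526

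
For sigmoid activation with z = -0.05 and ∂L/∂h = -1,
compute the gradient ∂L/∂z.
∂L/∂z = -0.2498

σ(-0.05) = 0.4875
σ'(-0.05) = σ(-0.05)(1 - σ(-0.05)) = 0.4875 × 0.5125 = 0.2498
∂L/∂z = ∂L/∂h · σ'(z) = -1 × 0.2498 = -0.2498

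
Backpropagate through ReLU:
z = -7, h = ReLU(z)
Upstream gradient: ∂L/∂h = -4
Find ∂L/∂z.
∂L/∂z = 0

h = ReLU(-7) = 0
Since z < 0: ∂h/∂z = 0
∂L/∂z = ∂L/∂h · ∂h/∂z = -4 × 0 = 0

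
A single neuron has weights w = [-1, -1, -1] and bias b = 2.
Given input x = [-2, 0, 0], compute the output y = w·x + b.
y = 4

y = (-1)(-2) + (-1)(0) + (-1)(0) + 2 = 4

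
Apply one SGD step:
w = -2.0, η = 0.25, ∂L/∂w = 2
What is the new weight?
w_new = -2.5

w_new = w - η·∂L/∂w = -2.0 - 0.25×(2) = -2.0 - (0.5) = -2.5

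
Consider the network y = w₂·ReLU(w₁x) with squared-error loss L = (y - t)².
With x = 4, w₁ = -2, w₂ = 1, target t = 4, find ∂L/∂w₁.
∂L/∂w₁ = 0

Forward pass:
z = w₁x = -2×4 = -8
h = ReLU(-8) = 0
y = w₂h = 1×0 = 0

Backward pass:
∂L/∂y = 2(y - t) = 2(0 - 4) = -8
∂y/∂h = w₂ = 1
∂h/∂z = 0 (ReLU derivative)
∂z/∂w₁ = x = 4

∂L/∂w₁ = -8 × 1 × 0 × 4 = 0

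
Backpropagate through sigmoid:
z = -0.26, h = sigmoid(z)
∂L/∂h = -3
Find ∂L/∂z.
∂L/∂z = -0.7375

σ(-0.26) = 0.4354
σ'(-0.26) = σ(-0.26)(1 - σ(-0.26)) = 0.4354 × 0.5646 = 0.2458
∂L/∂z = ∂L/∂h · σ'(z) = -3 × 0.2458 = -0.7375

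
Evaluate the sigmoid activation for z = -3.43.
0.03137

sigmoid(-3.43) = 1/(1 + e^(3.43)) = 1/(1 + 30.88) = 0.03137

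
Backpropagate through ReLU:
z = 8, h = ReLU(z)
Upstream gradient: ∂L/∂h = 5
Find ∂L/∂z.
∂L/∂z = 5

h = ReLU(8) = 8
Since z > 0: ∂h/∂z = 1
∂L/∂z = ∂L/∂h · ∂h/∂z = 5 × 1 = 5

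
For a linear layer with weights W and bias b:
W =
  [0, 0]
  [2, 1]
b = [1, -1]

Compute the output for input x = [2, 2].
y = [1, 5]

Wx = [0×2 + 0×2, 2×2 + 1×2]
   = [0, 6]
y = Wx + b = [0 + 1, 6 + -1] = [1, 5]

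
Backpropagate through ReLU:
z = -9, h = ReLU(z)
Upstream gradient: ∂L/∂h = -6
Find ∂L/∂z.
∂L/∂z = 0

h = ReLU(-9) = 0
Since z < 0: ∂h/∂z = 0
∂L/∂z = ∂L/∂h · ∂h/∂z = -6 × 0 = 0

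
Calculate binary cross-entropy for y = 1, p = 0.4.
L = 0.9163

L = -1·log(0.4) - 0·log(0.6) = -log(0.4) = 0.9163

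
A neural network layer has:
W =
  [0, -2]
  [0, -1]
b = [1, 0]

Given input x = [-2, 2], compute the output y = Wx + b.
y = [-3, -2]

Wx = [0×-2 + -2×2, 0×-2 + -1×2]
   = [-4, -2]
y = Wx + b = [-4 + 1, -2 + 0] = [-3, -2]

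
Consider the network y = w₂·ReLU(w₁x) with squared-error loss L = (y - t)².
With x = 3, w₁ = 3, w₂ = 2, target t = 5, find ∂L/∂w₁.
∂L/∂w₁ = 156

Forward pass:
z = w₁x = 3×3 = 9
h = ReLU(9) = 9
y = w₂h = 2×9 = 18

Backward pass:
∂L/∂y = 2(y - t) = 2(18 - 5) = 26
∂y/∂h = w₂ = 2
∂h/∂z = 1 (ReLU derivative)
∂z/∂w₁ = x = 3

∂L/∂w₁ = 26 × 2 × 1 × 3 = 156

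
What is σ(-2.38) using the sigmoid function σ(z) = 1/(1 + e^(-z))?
0.08471

sigmoid(-2.38) = 1/(1 + e^(2.38)) = 1/(1 + 10.8) = 0.08471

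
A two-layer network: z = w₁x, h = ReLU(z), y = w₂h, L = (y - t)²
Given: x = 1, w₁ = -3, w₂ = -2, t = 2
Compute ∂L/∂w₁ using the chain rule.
∂L/∂w₁ = 0

Forward pass:
z = w₁x = -3×1 = -3
h = ReLU(-3) = 0
y = w₂h = -2×0 = 0

Backward pass:
∂L/∂y = 2(y - t) = 2(0 - 2) = -4
∂y/∂h = w₂ = -2
∂h/∂z = 0 (ReLU derivative)
∂z/∂w₁ = x = 1

∂L/∂w₁ = -4 × -2 × 0 × 1 = 0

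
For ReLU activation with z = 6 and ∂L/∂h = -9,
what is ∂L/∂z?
∂L/∂z = -9

h = ReLU(6) = 6
Since z > 0: ∂h/∂z = 1
∂L/∂z = ∂L/∂h · ∂h/∂z = -9 × 1 = -9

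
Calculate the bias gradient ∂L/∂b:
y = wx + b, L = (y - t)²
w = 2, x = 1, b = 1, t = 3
∂L/∂b = 0

y = wx + b = (2)(1) + 1 = 3
∂L/∂y = 2(y - t) = 2(3 - 3) = 0
∂y/∂b = 1
∂L/∂b = ∂L/∂y · ∂y/∂b = 0 × 1 = 0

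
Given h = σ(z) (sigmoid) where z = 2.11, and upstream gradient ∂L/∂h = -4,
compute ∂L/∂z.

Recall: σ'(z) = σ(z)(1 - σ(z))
∂L/∂z = -0.3857

σ(2.11) = 0.8919
σ'(2.11) = σ(2.11)(1 - σ(2.11)) = 0.8919 × 0.1081 = 0.09644
∂L/∂z = ∂L/∂h · σ'(z) = -4 × 0.09644 = -0.3857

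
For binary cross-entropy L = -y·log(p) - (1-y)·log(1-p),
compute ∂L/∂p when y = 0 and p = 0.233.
∂L/∂p = 1.304

∂L/∂p = -y/p + (1-y)/(1-p) = 0 + 1/0.767 = 1.304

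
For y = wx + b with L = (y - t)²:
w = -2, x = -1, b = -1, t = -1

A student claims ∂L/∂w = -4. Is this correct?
Correct

y = (-2)(-1) + -1 = 1
∂L/∂y = 2(y - t) = 2(1 - -1) = 4
∂y/∂w = x = -1
∂L/∂w = 4 × -1 = -4

Claimed value: -4
Correct: The correct gradient is -4.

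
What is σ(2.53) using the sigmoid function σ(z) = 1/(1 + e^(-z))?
0.9262

sigmoid(2.53) = 1/(1 + e^(-2.53)) = 1/(1 + 0.07966) = 0.9262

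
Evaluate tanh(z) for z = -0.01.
-0.01

tanh(-0.01) = (e^(-0.01) - e^(0.01))/(e^(-0.01) + e^(0.01)) = -0.01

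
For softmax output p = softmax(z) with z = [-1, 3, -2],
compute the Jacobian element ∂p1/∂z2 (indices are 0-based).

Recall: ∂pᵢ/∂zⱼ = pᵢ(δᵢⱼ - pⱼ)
∂p1/∂z2 = -0.006413

p = softmax(z) = [0.01787, 0.9756, 0.006573]
p1 = 0.9756, p2 = 0.006573

∂p1/∂z2 = -p1 × p2 = -0.9756 × 0.006573 = -0.006413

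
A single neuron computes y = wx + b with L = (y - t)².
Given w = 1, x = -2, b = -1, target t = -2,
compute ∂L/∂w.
∂L/∂w = 4

y = wx + b = (1)(-2) + -1 = -3
∂L/∂y = 2(y - t) = 2(-3 - -2) = -2
∂y/∂w = x = -2
∂L/∂w = ∂L/∂y · ∂y/∂w = -2 × -2 = 4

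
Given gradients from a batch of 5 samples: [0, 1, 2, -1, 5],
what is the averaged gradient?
Average gradient = 1.4

Average = (1/5)(0 + 1 + 2 + -1 + 5) = 7/5 = 1.4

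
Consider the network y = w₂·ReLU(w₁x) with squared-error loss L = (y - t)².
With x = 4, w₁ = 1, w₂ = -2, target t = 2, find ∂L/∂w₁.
∂L/∂w₁ = 160

Forward pass:
z = w₁x = 1×4 = 4
h = ReLU(4) = 4
y = w₂h = -2×4 = -8

Backward pass:
∂L/∂y = 2(y - t) = 2(-8 - 2) = -20
∂y/∂h = w₂ = -2
∂h/∂z = 1 (ReLU derivative)
∂z/∂w₁ = x = 4

∂L/∂w₁ = -20 × -2 × 1 × 4 = 160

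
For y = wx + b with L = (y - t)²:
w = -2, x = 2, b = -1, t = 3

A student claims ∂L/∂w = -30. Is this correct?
Incorrect

y = (-2)(2) + -1 = -5
∂L/∂y = 2(y - t) = 2(-5 - 3) = -16
∂y/∂w = x = 2
∂L/∂w = -16 × 2 = -32

Claimed value: -30
Incorrect: The correct gradient is -32.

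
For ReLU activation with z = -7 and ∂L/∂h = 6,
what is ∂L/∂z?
∂L/∂z = 0

h = ReLU(-7) = 0
Since z < 0: ∂h/∂z = 0
∂L/∂z = ∂L/∂h · ∂h/∂z = 6 × 0 = 0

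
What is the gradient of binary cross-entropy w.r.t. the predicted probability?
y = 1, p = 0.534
∂L/∂p = -1.873

∂L/∂p = -y/p + (1-y)/(1-p) = -1/0.534 + 0 = -1.873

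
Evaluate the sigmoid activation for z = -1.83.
0.1382

sigmoid(-1.83) = 1/(1 + e^(1.83)) = 1/(1 + 6.234) = 0.1382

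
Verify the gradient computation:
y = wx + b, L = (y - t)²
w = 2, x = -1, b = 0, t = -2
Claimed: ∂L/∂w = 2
Incorrect

y = (2)(-1) + 0 = -2
∂L/∂y = 2(y - t) = 2(-2 - -2) = 0
∂y/∂w = x = -1
∂L/∂w = 0 × -1 = 0

Claimed value: 2
Incorrect: The correct gradient is 0.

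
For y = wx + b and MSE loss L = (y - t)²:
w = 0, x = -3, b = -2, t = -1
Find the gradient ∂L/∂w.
∂L/∂w = 6

y = wx + b = (0)(-3) + -2 = -2
∂L/∂y = 2(y - t) = 2(-2 - -1) = -2
∂y/∂w = x = -3
∂L/∂w = ∂L/∂y · ∂y/∂w = -2 × -3 = 6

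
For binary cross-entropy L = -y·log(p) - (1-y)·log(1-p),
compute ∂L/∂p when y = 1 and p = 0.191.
∂L/∂p = -5.236

∂L/∂p = -y/p + (1-y)/(1-p) = -1/0.191 + 0 = -5.236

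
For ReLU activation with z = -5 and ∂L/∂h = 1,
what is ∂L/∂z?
∂L/∂z = 0

h = ReLU(-5) = 0
Since z < 0: ∂h/∂z = 0
∂L/∂z = ∂L/∂h · ∂h/∂z = 1 × 0 = 0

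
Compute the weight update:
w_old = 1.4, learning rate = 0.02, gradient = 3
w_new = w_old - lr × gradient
w_new = 1.34

w_new = w - η·∂L/∂w = 1.4 - 0.02×(3) = 1.4 - (0.06) = 1.34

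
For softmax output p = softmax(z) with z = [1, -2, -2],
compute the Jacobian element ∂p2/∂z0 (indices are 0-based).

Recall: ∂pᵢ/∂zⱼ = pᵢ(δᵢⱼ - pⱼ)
∂p2/∂z0 = -0.04118

p = softmax(z) = [0.9094, 0.04528, 0.04528]
p2 = 0.04528, p0 = 0.9094

∂p2/∂z0 = -p2 × p0 = -0.04528 × 0.9094 = -0.04118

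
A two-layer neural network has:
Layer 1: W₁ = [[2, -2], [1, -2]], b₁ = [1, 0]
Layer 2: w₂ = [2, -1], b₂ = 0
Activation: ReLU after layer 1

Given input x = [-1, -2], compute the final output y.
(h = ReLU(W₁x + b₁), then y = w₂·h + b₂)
y = 3

Layer 1 pre-activation: z₁ = [3, 3]
After ReLU: h = [3, 3]
Layer 2 output: y = 2×3 + -1×3 + 0 = 3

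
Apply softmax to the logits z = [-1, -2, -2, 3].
p = [0.0178, 0.0065, 0.0065, 0.9692]

exp(z) = [0.3679, 0.1353, 0.1353, 20.09]
Sum = 20.72
p = [0.0178, 0.0065, 0.0065, 0.9692]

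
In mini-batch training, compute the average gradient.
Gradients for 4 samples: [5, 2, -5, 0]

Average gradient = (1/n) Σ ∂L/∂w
Average gradient = 0.5

Average = (1/4)(5 + 2 + -5 + 0) = 2/4 = 0.5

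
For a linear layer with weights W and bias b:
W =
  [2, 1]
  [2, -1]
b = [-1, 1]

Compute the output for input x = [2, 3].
y = [6, 2]

Wx = [2×2 + 1×3, 2×2 + -1×3]
   = [7, 1]
y = Wx + b = [7 + -1, 1 + 1] = [6, 2]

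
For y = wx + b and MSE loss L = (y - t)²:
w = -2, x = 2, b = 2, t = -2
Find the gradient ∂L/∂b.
∂L/∂b = 0

y = wx + b = (-2)(2) + 2 = -2
∂L/∂y = 2(y - t) = 2(-2 - -2) = 0
∂y/∂b = 1
∂L/∂b = ∂L/∂y · ∂y/∂b = 0 × 1 = 0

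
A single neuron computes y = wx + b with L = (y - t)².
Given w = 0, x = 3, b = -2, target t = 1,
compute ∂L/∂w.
∂L/∂w = -18

y = wx + b = (0)(3) + -2 = -2
∂L/∂y = 2(y - t) = 2(-2 - 1) = -6
∂y/∂w = x = 3
∂L/∂w = ∂L/∂y · ∂y/∂w = -6 × 3 = -18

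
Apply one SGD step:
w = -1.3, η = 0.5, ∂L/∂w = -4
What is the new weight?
w_new = 0.7

w_new = w - η·∂L/∂w = -1.3 - 0.5×(-4) = -1.3 - (-2) = 0.7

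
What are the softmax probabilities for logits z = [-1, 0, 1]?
p = [0.09, 0.2447, 0.6652]

exp(z) = [0.3679, 1, 2.718]
Sum = 4.086
p = [0.09, 0.2447, 0.6652]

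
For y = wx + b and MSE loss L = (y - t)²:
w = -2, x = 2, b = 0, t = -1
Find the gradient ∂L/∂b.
∂L/∂b = -6

y = wx + b = (-2)(2) + 0 = -4
∂L/∂y = 2(y - t) = 2(-4 - -1) = -6
∂y/∂b = 1
∂L/∂b = ∂L/∂y · ∂y/∂b = -6 × 1 = -6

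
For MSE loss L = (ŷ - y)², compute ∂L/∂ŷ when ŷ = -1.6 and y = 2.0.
∂L/∂ŷ = -7.2

∂L/∂ŷ = 2(ŷ - y) = 2(-1.6 - 2.0) = 2(-3.6) = -7.2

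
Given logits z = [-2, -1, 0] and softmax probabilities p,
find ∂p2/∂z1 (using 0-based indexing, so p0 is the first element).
∂p2/∂z1 = -0.1628

p = softmax(z) = [0.09003, 0.2447, 0.6652]
p2 = 0.6652, p1 = 0.2447

∂p2/∂z1 = -p2 × p1 = -0.6652 × 0.2447 = -0.1628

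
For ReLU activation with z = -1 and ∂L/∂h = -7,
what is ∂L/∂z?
∂L/∂z = 0

h = ReLU(-1) = 0
Since z < 0: ∂h/∂z = 0
∂L/∂z = ∂L/∂h · ∂h/∂z = -7 × 0 = 0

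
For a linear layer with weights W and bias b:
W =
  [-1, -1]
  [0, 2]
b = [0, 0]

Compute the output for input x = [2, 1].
y = [-3, 2]

Wx = [-1×2 + -1×1, 0×2 + 2×1]
   = [-3, 2]
y = Wx + b = [-3 + 0, 2 + 0] = [-3, 2]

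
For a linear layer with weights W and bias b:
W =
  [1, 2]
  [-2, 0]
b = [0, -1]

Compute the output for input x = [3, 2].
y = [7, -7]

Wx = [1×3 + 2×2, -2×3 + 0×2]
   = [7, -6]
y = Wx + b = [7 + 0, -6 + -1] = [7, -7]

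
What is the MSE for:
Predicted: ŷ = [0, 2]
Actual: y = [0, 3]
MSE = 0.5

MSE = (1/2)((0-0)² + (2-3)²) = (1/2)(0 + 1) = 0.5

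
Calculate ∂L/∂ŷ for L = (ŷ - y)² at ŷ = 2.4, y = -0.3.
∂L/∂ŷ = 5.4

∂L/∂ŷ = 2(ŷ - y) = 2(2.4 - -0.3) = 2(2.7) = 5.4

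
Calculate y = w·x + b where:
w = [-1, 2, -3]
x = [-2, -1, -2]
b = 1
y = 7

y = (-1)(-2) + (2)(-1) + (-3)(-2) + 1 = 7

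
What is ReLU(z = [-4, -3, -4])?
h = [0, 0, 0]

ReLU applied element-wise: max(0,-4)=0, max(0,-3)=0, max(0,-4)=0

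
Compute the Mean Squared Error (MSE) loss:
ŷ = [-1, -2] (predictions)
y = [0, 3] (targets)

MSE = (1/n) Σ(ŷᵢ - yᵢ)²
MSE = 13

MSE = (1/2)((-1-0)² + (-2-3)²) = (1/2)(1 + 25) = 13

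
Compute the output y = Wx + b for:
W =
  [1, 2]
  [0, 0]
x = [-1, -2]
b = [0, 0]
y = [-5, 0]

Wx = [1×-1 + 2×-2, 0×-1 + 0×-2]
   = [-5, 0]
y = Wx + b = [-5 + 0, 0 + 0] = [-5, 0]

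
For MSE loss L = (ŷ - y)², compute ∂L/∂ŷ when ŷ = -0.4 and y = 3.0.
∂L/∂ŷ = -6.8

∂L/∂ŷ = 2(ŷ - y) = 2(-0.4 - 3.0) = 2(-3.4) = -6.8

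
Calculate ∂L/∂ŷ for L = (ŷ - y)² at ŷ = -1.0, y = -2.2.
∂L/∂ŷ = 2.4

∂L/∂ŷ = 2(ŷ - y) = 2(-1.0 - -2.2) = 2(1.2) = 2.4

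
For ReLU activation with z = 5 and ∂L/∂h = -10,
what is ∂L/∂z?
∂L/∂z = -10

h = ReLU(5) = 5
Since z > 0: ∂h/∂z = 1
∂L/∂z = ∂L/∂h · ∂h/∂z = -10 × 1 = -10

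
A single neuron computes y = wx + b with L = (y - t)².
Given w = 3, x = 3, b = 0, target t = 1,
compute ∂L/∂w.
∂L/∂w = 48

y = wx + b = (3)(3) + 0 = 9
∂L/∂y = 2(y - t) = 2(9 - 1) = 16
∂y/∂w = x = 3
∂L/∂w = ∂L/∂y · ∂y/∂w = 16 × 3 = 48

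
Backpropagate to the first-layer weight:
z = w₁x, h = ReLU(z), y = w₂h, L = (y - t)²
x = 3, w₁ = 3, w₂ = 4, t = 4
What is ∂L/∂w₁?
∂L/∂w₁ = 768

Forward pass:
z = w₁x = 3×3 = 9
h = ReLU(9) = 9
y = w₂h = 4×9 = 36

Backward pass:
∂L/∂y = 2(y - t) = 2(36 - 4) = 64
∂y/∂h = w₂ = 4
∂h/∂z = 1 (ReLU derivative)
∂z/∂w₁ = x = 3

∂L/∂w₁ = 64 × 4 × 1 × 3 = 768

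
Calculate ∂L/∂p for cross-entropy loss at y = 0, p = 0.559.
∂L/∂p = 2.268

∂L/∂p = -y/p + (1-y)/(1-p) = 0 + 1/0.441 = 2.268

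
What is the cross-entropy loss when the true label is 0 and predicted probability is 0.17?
L = 0.1863

L = -0·log(0.17) - 1·log(0.83) = -log(0.83) = 0.1863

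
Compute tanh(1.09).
0.7969

tanh(1.09) = (e^(1.09) - e^(-1.09))/(e^(1.09) + e^(-1.09)) = 0.7969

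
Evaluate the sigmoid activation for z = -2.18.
0.1016

sigmoid(-2.18) = 1/(1 + e^(2.18)) = 1/(1 + 8.846) = 0.1016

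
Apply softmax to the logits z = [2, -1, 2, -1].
p = [0.4763, 0.0237, 0.4763, 0.0237]

exp(z) = [7.389, 0.3679, 7.389, 0.3679]
Sum = 15.51
p = [0.4763, 0.0237, 0.4763, 0.0237]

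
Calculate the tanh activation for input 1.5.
0.9051

tanh(1.5) = (e^(1.5) - e^(-1.5))/(e^(1.5) + e^(-1.5)) = 0.9051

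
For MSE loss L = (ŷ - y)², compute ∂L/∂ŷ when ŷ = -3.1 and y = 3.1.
∂L/∂ŷ = -12.4

∂L/∂ŷ = 2(ŷ - y) = 2(-3.1 - 3.1) = 2(-6.2) = -12.4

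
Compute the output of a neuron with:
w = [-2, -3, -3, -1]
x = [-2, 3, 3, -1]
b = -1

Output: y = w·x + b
y = -14

y = (-2)(-2) + (-3)(3) + (-3)(3) + (-1)(-1) + -1 = -14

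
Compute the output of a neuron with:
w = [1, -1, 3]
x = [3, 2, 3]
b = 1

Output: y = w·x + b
y = 11

y = (1)(3) + (-1)(2) + (3)(3) + 1 = 11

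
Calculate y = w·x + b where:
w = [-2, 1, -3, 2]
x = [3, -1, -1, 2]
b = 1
y = 1

y = (-2)(3) + (1)(-1) + (-3)(-1) + (2)(2) + 1 = 1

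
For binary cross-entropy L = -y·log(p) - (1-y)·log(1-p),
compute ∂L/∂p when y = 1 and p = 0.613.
∂L/∂p = -1.631

∂L/∂p = -y/p + (1-y)/(1-p) = -1/0.613 + 0 = -1.631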